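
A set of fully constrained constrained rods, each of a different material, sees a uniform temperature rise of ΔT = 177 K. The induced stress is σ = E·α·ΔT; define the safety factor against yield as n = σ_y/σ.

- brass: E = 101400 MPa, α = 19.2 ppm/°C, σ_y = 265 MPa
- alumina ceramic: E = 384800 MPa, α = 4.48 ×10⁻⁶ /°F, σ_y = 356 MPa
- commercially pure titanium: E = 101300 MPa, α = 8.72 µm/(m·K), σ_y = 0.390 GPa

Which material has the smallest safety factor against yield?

In consistent units (E in GPa, α in ×10⁻⁶/K, σ_y in MPa):
  brass: E = 101.4, α = 19.2, σ_y = 265.0 → σ = 345 MPa, n = 0.769
  alumina ceramic: E = 384.8, α = 8.06, σ_y = 356.0 → σ = 549 MPa, n = 0.648
  commercially pure titanium: E = 101.3, α = 8.72, σ_y = 390.0 → σ = 156 MPa, n = 2.49
The minimum is alumina ceramic at n = 0.648.

alumina ceramic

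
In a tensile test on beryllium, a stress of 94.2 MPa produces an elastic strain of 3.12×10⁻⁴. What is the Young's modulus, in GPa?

E = σ/ε = 94.2 MPa / 3.12×10⁻⁴ = 301900 MPa = 302 GPa.

302 GPa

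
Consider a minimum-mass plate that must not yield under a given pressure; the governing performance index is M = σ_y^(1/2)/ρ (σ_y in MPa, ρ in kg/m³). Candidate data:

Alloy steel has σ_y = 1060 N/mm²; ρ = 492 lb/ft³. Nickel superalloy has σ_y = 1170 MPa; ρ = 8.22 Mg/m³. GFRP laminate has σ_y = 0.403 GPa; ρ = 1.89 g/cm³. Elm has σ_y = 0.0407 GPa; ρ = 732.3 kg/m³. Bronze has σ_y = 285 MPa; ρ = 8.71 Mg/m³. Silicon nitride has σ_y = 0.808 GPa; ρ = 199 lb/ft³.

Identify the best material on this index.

GFRP laminate

Putting every candidate on a common basis:
  alloy steel: σ_y = 1060 MPa, ρ = 7881 kg/m³
  nickel superalloy: σ_y = 1170 MPa, ρ = 8220 kg/m³
  GFRP laminate: σ_y = 403.0 MPa, ρ = 1890 kg/m³
  elm: σ_y = 40.70 MPa, ρ = 732.3 kg/m³
  bronze: σ_y = 285.0 MPa, ρ = 8710 kg/m³
  silicon nitride: σ_y = 808.0 MPa, ρ = 3188 kg/m³
  GFRP laminate: M = 10.6×10⁻³
  silicon nitride: M = 8.92×10⁻³
  elm: M = 8.71×10⁻³
  nickel superalloy: M = 4.16×10⁻³
  alloy steel: M = 4.13×10⁻³
  bronze: M = 1.94×10⁻³
The maximum is for GFRP laminate.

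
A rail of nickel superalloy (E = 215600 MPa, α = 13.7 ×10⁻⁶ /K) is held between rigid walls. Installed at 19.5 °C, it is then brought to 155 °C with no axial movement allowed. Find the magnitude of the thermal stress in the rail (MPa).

400 MPa

E = 215600 MPa = 215.6 GPa.
ΔT = 135.5 K. Constrained thermal stress σ = E·α·ΔT = 215.6×10³ MPa × 13.7×10⁻⁶ × 135.5 = 400 MPa (compressive).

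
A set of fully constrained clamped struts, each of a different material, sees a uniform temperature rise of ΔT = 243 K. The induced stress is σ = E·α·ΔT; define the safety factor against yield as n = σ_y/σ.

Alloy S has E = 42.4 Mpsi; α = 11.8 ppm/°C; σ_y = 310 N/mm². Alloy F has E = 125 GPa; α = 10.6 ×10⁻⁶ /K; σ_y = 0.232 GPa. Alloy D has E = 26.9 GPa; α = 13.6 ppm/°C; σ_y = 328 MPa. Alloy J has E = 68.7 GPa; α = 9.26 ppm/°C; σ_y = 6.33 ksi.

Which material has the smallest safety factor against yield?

alloy J

In consistent units (E in GPa, α in ×10⁻⁶/K, σ_y in MPa):
  alloy S: E = 292.3, α = 11.8, σ_y = 310.0 → σ = 838 MPa, n = 0.370
  alloy F: E = 125.0, α = 10.6, σ_y = 232.0 → σ = 322 MPa, n = 0.721
  alloy D: E = 26.90, α = 13.6, σ_y = 328.0 → σ = 88.9 MPa, n = 3.69
  alloy J: E = 68.70, α = 9.26, σ_y = 43.64 → σ = 155 MPa, n = 0.282
The minimum is alloy J at n = 0.282.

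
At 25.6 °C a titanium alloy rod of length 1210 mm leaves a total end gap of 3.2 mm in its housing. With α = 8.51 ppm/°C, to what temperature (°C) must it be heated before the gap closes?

336 °C

α·L₀·ΔT = 3.2 mm ⇒ ΔT = 3.2 / (8.51×10⁻⁶ × 1210.0) = 310.8 K.
T = 25.6 + 310.8 = 336.4 °C.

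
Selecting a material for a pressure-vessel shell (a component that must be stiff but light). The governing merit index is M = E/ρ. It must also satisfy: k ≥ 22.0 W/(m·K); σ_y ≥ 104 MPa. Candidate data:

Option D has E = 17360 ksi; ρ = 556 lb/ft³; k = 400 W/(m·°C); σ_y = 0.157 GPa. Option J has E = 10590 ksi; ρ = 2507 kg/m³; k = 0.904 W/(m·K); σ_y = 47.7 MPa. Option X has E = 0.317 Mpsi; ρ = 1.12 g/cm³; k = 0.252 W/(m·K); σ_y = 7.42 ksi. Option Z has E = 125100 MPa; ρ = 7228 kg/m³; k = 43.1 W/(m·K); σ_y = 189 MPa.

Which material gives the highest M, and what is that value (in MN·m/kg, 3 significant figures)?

Screen on constraints: k ≥ 22.0 W/(m·K); σ_y ≥ 104 MPa. Survivors: option D, option Z.
Normalizing units and computing the index:
  option D: E = 119.7 GPa, ρ = 8906 kg/m³
  option Z: E = 125.1 GPa, ρ = 7228 kg/m³
  option Z: M = 17.3 MN·m/kg
  option D: M = 13.4 MN·m/kg
Highest index: option Z.

option Z, M = 17.3 MN·m/kg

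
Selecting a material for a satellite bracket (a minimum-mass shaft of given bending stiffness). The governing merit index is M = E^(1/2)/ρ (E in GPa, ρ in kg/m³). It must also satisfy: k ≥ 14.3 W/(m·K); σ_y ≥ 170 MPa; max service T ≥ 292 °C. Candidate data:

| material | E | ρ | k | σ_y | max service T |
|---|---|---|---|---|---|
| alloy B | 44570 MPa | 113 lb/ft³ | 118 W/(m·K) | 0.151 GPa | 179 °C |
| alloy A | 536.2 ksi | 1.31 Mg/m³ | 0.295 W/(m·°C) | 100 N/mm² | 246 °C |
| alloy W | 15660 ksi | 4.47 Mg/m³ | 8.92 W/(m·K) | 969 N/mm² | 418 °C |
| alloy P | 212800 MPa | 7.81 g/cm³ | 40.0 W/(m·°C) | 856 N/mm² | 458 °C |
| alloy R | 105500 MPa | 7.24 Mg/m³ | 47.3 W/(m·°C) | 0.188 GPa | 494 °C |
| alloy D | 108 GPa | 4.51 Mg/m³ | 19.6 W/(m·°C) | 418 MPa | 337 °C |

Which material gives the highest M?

alloy D

Screen on constraints: k ≥ 14.3 W/(m·K); σ_y ≥ 170 MPa; max service T ≥ 292 °C. Survivors: alloy P, alloy R, alloy D.
After converting to SI:
  alloy P: E = 212.8 GPa, ρ = 7810 kg/m³
  alloy R: E = 105.5 GPa, ρ = 7240 kg/m³
  alloy D: E = 108.0 GPa, ρ = 4510 kg/m³
  alloy D: M = 2.30×10⁻³
  alloy P: M = 1.87×10⁻³
  alloy R: M = 1.42×10⁻³
Highest index: alloy D.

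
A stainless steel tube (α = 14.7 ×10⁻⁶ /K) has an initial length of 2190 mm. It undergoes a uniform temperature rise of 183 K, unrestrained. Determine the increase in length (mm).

5.89 mm

ΔL = α·L₀·ΔT = 14.7×10⁻⁶ × 2190 mm × 183.0 K = 5.89 mm.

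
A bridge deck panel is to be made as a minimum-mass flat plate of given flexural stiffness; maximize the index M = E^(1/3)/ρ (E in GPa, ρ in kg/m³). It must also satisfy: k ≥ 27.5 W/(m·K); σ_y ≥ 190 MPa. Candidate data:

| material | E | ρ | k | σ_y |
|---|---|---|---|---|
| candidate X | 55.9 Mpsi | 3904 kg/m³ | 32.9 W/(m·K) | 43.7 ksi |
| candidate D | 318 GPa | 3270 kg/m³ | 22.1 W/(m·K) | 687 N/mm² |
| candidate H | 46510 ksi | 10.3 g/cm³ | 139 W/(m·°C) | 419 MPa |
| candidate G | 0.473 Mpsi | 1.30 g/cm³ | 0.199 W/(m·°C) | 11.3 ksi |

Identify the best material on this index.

candidate X

Screen on constraints: k ≥ 27.5 W/(m·K); σ_y ≥ 190 MPa. Survivors: candidate X, candidate H.
Convert each candidate to consistent units, then evaluate M:
  candidate X: E = 385.4 GPa, ρ = 3904 kg/m³
  candidate H: E = 320.7 GPa, ρ = 10300 kg/m³
  candidate X: M = 1.86×10⁻³
  candidate H: M = 0.665×10⁻³
Candidate X has the largest M.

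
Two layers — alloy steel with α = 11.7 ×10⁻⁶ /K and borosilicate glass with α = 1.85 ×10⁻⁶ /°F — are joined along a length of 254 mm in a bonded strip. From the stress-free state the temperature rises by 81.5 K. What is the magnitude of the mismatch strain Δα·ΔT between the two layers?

borosilicate glass: α = 1.85×10⁻⁶/°F × 9/5 = 3.33×10⁻⁶/K.
Δα = |11.7 − 3.33|×10⁻⁶/K = 8.37×10⁻⁶/K.
Mismatch strain = Δα·ΔT = 8.37×10⁻⁶ × 81.5 = 6.82×10⁻⁴.

6.82×10⁻⁴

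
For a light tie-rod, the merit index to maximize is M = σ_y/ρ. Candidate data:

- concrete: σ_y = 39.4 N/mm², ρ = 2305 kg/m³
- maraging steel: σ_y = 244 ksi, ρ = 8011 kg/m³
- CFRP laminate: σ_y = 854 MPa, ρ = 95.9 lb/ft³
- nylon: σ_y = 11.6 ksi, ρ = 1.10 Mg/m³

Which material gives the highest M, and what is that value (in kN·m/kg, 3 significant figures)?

After converting to SI:
  concrete: σ_y = 39.40 MPa, ρ = 2305 kg/m³
  maraging steel: σ_y = 1682 MPa, ρ = 8011 kg/m³
  CFRP laminate: σ_y = 854.0 MPa, ρ = 1536 kg/m³
  nylon: σ_y = 79.98 MPa, ρ = 1100 kg/m³
  CFRP laminate: M = 556 kN·m/kg
  maraging steel: M = 210 kN·m/kg
  nylon: M = 72.7 kN·m/kg
  concrete: M = 17.1 kN·m/kg
The maximum is for CFRP laminate.

CFRP laminate, M = 556 kN·m/kg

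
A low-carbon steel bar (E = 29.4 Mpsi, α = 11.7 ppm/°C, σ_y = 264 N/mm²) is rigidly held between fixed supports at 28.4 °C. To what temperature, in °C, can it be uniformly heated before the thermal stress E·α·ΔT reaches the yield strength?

140 °C

E = 29.4 Mpsi = 202.7 GPa.
σ_y = 264 N/mm² = 264.0 MPa.
E·α·ΔT = 264.0 MPa ⇒ ΔT = 264.0 / (202.7×10³ × 11.7×10⁻⁶) = 111.3 K.
T = 28.4 + 111.3 = 139.7 °C.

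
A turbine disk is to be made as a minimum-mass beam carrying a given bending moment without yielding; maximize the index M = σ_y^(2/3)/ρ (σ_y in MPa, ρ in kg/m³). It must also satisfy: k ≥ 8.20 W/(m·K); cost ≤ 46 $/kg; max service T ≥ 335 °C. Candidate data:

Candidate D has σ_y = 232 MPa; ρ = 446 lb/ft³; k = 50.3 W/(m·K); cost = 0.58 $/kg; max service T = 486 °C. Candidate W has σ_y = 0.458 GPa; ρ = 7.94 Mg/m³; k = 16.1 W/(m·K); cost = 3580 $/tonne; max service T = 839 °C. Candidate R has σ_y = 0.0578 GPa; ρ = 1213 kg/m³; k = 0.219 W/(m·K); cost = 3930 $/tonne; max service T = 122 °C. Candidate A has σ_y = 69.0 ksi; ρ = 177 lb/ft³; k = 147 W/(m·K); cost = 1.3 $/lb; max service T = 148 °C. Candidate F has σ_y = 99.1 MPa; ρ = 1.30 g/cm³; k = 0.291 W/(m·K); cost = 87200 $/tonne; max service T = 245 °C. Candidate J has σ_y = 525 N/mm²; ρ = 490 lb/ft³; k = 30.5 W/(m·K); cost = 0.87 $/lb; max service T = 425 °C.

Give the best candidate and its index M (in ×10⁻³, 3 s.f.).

candidate J, M = 8.29×10⁻³

Screen on constraints: k ≥ 8.20 W/(m·K); cost ≤ 46 $/kg; max service T ≥ 335 °C. Survivors: candidate D, candidate W, candidate J.
After converting to SI:
  candidate D: σ_y = 232.0 MPa, ρ = 7144 kg/m³
  candidate W: σ_y = 458.0 MPa, ρ = 7940 kg/m³
  candidate J: σ_y = 525.0 MPa, ρ = 7849 kg/m³
  candidate J: M = 8.29×10⁻³
  candidate W: M = 7.48×10⁻³
  candidate D: M = 5.28×10⁻³
Candidate J has the largest M.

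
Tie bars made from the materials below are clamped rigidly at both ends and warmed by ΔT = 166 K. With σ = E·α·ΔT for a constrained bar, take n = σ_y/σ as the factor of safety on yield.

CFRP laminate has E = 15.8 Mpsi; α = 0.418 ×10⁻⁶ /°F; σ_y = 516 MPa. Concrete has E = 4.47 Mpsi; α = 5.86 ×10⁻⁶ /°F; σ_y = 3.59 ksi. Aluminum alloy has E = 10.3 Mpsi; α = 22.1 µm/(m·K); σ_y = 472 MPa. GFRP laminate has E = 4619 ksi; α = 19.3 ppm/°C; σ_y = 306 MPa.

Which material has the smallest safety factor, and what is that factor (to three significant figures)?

concrete, n = 0.459

In consistent units (E in GPa, α in ×10⁻⁶/K, σ_y in MPa):
  CFRP laminate: E = 108.9, α = 0.752, σ_y = 516.0 → σ = 13.6 MPa, n = 37.9
  concrete: E = 30.82, α = 10.5, σ_y = 24.75 → σ = 54.0 MPa, n = 0.459
  aluminum alloy: E = 71.02, α = 22.1, σ_y = 472.0 → σ = 261 MPa, n = 1.81
  GFRP laminate: E = 31.85, α = 19.3, σ_y = 306.0 → σ = 102 MPa, n = 3.00
Concrete has the lowest safety factor, n = 0.459.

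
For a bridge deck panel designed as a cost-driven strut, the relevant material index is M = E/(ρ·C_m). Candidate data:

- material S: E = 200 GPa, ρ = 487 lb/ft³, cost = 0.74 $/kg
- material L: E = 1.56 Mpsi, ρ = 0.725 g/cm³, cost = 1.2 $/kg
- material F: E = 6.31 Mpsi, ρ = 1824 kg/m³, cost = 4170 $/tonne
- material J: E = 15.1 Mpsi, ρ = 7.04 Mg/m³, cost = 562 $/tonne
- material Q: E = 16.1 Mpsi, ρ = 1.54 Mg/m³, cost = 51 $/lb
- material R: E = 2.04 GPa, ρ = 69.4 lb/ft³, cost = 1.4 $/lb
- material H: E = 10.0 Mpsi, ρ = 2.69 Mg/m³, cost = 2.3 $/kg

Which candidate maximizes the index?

Convert each candidate to consistent units, then evaluate M:
  material S: E = 200.0 GPa, ρ = 7801 kg/m³, cost = 0.7400 $/kg
  material L: E = 10.76 GPa, ρ = 725.0 kg/m³, cost = 1.200 $/kg
  material F: E = 43.51 GPa, ρ = 1824 kg/m³, cost = 4.170 $/kg
  material J: E = 104.1 GPa, ρ = 7040 kg/m³, cost = 0.5620 $/kg
  material Q: E = 111.0 GPa, ρ = 1540 kg/m³, cost = 112.4 $/kg
  material R: E = 2.040 GPa, ρ = 1112 kg/m³, cost = 3.086 $/kg
  material H: E = 68.95 GPa, ρ = 2690 kg/m³, cost = 2.300 $/kg
  material S: M = 34.6 MN·m per $
  material J: M = 26.3 MN·m per $
  material L: M = 12.4 MN·m per $
  material H: M = 11.1 MN·m per $
  material F: M = 5.72 MN·m per $
  material Q: M = 0.641 MN·m per $
  material R: M = 0.595 MN·m per $
Material S has the largest M.

material S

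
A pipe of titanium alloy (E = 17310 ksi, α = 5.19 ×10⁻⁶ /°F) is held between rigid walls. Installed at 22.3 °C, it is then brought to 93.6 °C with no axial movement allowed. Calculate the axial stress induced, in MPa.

79.5 MPa

E = 17310 ksi = 119.3 GPa.
α = 5.19×10⁻⁶/°F × 9/5 = 9.34×10⁻⁶/K.
ΔT = 71.30 K. Constrained thermal stress σ = E·α·ΔT = 119.3×10³ MPa × 9.34×10⁻⁶ × 71.30 = 79.5 MPa (compressive).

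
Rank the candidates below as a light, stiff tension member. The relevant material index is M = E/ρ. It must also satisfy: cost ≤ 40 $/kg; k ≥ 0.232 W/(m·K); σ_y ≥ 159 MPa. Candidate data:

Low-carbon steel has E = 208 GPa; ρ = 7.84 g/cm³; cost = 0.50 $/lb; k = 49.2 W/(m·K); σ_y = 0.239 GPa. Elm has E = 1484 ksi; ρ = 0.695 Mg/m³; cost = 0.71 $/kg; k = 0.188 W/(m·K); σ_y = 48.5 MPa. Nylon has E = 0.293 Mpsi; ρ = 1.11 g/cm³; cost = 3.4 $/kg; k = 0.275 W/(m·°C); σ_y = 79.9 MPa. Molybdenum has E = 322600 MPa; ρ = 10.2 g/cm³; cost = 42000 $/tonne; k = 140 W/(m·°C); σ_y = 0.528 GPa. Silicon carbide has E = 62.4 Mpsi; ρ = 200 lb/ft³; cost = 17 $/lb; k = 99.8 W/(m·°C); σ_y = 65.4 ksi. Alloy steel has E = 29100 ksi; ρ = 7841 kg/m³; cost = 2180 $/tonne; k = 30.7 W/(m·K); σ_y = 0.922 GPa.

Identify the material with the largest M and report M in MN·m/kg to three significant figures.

Screen on constraints: cost ≤ 40 $/kg; k ≥ 0.232 W/(m·K); σ_y ≥ 159 MPa. Survivors: low-carbon steel, silicon carbide, alloy steel.
After converting to SI:
  low-carbon steel: E = 208.0 GPa, ρ = 7840 kg/m³
  silicon carbide: E = 430.2 GPa, ρ = 3204 kg/m³
  alloy steel: E = 200.6 GPa, ρ = 7841 kg/m³
  silicon carbide: M = 134 MN·m/kg
  low-carbon steel: M = 26.5 MN·m/kg
  alloy steel: M = 25.6 MN·m/kg
Highest index: silicon carbide.

silicon carbide, M = 134 MN·m/kg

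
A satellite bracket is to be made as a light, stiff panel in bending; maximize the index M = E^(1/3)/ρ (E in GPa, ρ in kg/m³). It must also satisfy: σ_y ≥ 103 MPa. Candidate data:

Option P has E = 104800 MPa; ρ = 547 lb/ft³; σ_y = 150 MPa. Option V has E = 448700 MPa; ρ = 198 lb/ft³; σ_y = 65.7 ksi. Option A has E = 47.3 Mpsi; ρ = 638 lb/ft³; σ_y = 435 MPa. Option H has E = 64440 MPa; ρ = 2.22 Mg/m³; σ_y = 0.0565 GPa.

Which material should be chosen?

option V

Screen on constraints: σ_y ≥ 103 MPa. Survivors: option P, option V, option A.
After converting to SI:
  option P: E = 104.8 GPa, ρ = 8762 kg/m³
  option V: E = 448.7 GPa, ρ = 3172 kg/m³
  option A: E = 326.1 GPa, ρ = 10220 kg/m³
  option V: M = 2.41×10⁻³
  option A: M = 0.674×10⁻³
  option P: M = 0.538×10⁻³
The maximum is for option V.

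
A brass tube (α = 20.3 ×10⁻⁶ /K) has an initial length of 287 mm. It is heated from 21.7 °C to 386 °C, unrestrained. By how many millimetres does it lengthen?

2.12 mm

ΔT = 386 − 21.7 = 364.3 K.
ΔL = α·L₀·ΔT = 20.3×10⁻⁶ × 287 mm × 364.3 K = 2.12 mm.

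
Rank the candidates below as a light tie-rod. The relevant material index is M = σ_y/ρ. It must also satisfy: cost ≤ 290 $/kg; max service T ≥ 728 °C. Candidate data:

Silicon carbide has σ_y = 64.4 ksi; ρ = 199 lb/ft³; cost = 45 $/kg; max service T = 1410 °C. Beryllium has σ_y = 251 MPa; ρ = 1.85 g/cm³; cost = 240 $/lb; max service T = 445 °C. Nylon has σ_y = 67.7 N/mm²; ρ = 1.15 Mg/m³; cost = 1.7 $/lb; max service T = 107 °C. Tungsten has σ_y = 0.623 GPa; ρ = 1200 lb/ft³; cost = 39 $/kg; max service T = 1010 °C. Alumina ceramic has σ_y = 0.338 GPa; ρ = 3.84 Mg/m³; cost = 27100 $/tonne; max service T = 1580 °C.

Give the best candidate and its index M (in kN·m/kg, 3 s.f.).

Screen on constraints: cost ≤ 290 $/kg; max service T ≥ 728 °C. Survivors: silicon carbide, tungsten, alumina ceramic.
Putting every candidate on a common basis:
  silicon carbide: σ_y = 444.0 MPa, ρ = 3188 kg/m³
  tungsten: σ_y = 623.0 MPa, ρ = 19220 kg/m³
  alumina ceramic: σ_y = 338.0 MPa, ρ = 3840 kg/m³
  silicon carbide: M = 139 kN·m/kg
  alumina ceramic: M = 88.0 kN·m/kg
  tungsten: M = 32.4 kN·m/kg
Silicon carbide has the largest M.

silicon carbide, M = 139 kN·m/kg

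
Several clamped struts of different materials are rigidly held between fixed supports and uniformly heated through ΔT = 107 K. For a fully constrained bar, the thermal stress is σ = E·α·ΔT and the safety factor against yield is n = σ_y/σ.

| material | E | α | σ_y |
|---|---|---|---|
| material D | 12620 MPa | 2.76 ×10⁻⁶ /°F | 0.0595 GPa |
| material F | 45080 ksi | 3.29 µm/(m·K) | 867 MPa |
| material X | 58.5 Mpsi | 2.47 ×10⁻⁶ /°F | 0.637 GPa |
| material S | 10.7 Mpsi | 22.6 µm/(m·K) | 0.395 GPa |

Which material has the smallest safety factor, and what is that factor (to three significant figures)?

With everything in SI (GPa, ×10⁻⁶/K, MPa):
  material D: E = 12.62, α = 4.97, σ_y = 59.50 → σ = 6.71 MPa, n = 8.87
  material F: E = 310.8, α = 3.29, σ_y = 867.0 → σ = 109 MPa, n = 7.92
  material X: E = 403.3, α = 4.45, σ_y = 637.0 → σ = 192 MPa, n = 3.32
  material S: E = 73.77, α = 22.6, σ_y = 395.0 → σ = 178 MPa, n = 2.21
The minimum is material S at n = 2.21.

material S, n = 2.21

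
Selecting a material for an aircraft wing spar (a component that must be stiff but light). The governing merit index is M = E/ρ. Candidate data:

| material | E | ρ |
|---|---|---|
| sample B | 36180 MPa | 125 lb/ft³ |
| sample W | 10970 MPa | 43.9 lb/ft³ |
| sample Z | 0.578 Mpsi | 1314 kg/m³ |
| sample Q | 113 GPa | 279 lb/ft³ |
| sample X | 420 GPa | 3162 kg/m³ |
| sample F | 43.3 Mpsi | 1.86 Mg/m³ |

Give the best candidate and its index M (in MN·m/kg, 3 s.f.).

sample F, M = 161 MN·m/kg

Convert each candidate to consistent units, then evaluate M:
  sample B: E = 36.18 GPa, ρ = 2002 kg/m³
  sample W: E = 10.97 GPa, ρ = 703.2 kg/m³
  sample Z: E = 3.985 GPa, ρ = 1314 kg/m³
  sample Q: E = 113.0 GPa, ρ = 4469 kg/m³
  sample X: E = 420.0 GPa, ρ = 3162 kg/m³
  sample F: E = 298.5 GPa, ρ = 1860 kg/m³
  sample F: M = 161 MN·m/kg
  sample X: M = 133 MN·m/kg
  sample Q: M = 25.3 MN·m/kg
  sample B: M = 18.1 MN·m/kg
  sample W: M = 15.6 MN·m/kg
  sample Z: M = 3.03 MN·m/kg
Highest index: sample F.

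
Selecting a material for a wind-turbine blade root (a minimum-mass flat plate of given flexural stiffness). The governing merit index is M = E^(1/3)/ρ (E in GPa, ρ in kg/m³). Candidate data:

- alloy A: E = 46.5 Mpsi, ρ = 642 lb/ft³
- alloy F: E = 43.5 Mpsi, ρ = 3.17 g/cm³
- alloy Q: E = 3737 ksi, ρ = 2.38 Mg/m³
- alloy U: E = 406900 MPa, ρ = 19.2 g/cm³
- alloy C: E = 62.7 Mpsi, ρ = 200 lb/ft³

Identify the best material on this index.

Normalizing units and computing the index:
  alloy A: E = 320.6 GPa, ρ = 10280 kg/m³
  alloy F: E = 299.9 GPa, ρ = 3170 kg/m³
  alloy Q: E = 25.77 GPa, ρ = 2380 kg/m³
  alloy U: E = 406.9 GPa, ρ = 19200 kg/m³
  alloy C: E = 432.3 GPa, ρ = 3204 kg/m³
  alloy C: M = 2.36×10⁻³
  alloy F: M = 2.11×10⁻³
  alloy Q: M = 1.24×10⁻³
  alloy A: M = 0.666×10⁻³
  alloy U: M = 0.386×10⁻³
Alloy C ranks first.

alloy C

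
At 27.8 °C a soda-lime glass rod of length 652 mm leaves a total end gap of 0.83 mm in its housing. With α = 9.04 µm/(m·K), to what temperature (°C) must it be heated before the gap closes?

α·L₀·ΔT = 0.83 mm ⇒ ΔT = 0.83 / (9.04×10⁻⁶ × 652.0) = 140.8 K.
T = 27.8 + 140.8 = 168.6 °C.

169 °C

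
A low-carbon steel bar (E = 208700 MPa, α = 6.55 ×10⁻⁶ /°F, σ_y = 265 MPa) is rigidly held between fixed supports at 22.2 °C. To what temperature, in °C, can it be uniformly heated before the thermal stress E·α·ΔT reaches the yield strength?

E = 208700 MPa = 208.7 GPa.
α = 6.55×10⁻⁶/°F × 9/5 = 11.8×10⁻⁶/K.
E·α·ΔT = 265.0 MPa ⇒ ΔT = 265.0 / (208.7×10³ × 11.8×10⁻⁶) = 107.7 K.
T = 22.2 + 107.7 = 129.9 °C.

130 °C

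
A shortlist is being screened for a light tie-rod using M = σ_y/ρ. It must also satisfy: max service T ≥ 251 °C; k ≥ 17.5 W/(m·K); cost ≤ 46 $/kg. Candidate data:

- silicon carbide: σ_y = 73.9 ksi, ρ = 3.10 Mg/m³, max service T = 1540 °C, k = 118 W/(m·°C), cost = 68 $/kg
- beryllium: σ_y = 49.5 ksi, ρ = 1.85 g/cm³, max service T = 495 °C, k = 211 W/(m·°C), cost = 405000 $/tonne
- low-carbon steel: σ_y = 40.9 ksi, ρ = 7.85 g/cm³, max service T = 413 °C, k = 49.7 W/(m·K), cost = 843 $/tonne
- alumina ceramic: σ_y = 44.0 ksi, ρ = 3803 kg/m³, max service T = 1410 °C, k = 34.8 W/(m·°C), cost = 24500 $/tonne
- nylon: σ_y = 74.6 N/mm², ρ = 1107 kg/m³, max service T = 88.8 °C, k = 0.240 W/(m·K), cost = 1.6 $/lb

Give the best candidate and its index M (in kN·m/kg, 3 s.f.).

alumina ceramic, M = 79.8 kN·m/kg

Screen on constraints: max service T ≥ 251 °C; k ≥ 17.5 W/(m·K); cost ≤ 46 $/kg. Survivors: low-carbon steel, alumina ceramic.
Convert each candidate to consistent units, then evaluate M:
  low-carbon steel: σ_y = 282.0 MPa, ρ = 7850 kg/m³
  alumina ceramic: σ_y = 303.4 MPa, ρ = 3803 kg/m³
  alumina ceramic: M = 79.8 kN·m/kg
  low-carbon steel: M = 35.9 kN·m/kg
Highest index: alumina ceramic.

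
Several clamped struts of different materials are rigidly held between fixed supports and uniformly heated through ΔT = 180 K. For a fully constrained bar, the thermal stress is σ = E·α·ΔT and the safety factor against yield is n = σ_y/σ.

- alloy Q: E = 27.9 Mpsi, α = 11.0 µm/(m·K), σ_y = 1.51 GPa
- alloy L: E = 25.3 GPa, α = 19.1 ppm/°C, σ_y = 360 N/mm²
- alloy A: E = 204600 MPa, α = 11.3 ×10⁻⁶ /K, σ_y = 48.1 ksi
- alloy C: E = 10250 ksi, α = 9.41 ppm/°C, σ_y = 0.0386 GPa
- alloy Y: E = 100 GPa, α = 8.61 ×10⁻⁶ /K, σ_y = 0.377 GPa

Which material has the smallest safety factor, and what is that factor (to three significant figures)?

In consistent units (E in GPa, α in ×10⁻⁶/K, σ_y in MPa):
  alloy Q: E = 192.4, α = 11.0, σ_y = 1510 → σ = 381 MPa, n = 3.96
  alloy L: E = 25.30, α = 19.1, σ_y = 360.0 → σ = 87.0 MPa, n = 4.14
  alloy A: E = 204.6, α = 11.3, σ_y = 331.6 → σ = 416 MPa, n = 0.797
  alloy C: E = 70.67, α = 9.41, σ_y = 38.60 → σ = 120 MPa, n = 0.322
  alloy Y: E = 100.0, α = 8.61, σ_y = 377.0 → σ = 155 MPa, n = 2.43
Smallest n: alloy C with n = 0.322.

alloy C, n = 0.322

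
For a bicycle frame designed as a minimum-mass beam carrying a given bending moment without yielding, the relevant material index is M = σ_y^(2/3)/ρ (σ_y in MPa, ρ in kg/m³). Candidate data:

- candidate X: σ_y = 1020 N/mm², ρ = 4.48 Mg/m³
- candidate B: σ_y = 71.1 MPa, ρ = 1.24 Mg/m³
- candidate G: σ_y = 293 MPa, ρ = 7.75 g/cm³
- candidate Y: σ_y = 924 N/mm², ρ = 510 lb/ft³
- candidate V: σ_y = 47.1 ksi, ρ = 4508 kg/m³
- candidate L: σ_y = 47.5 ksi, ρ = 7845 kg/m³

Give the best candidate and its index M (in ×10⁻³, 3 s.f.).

candidate X, M = 22.6×10⁻³

Convert each candidate to consistent units, then evaluate M:
  candidate X: σ_y = 1020 MPa, ρ = 4480 kg/m³
  candidate B: σ_y = 71.10 MPa, ρ = 1240 kg/m³
  candidate G: σ_y = 293.0 MPa, ρ = 7750 kg/m³
  candidate Y: σ_y = 924.0 MPa, ρ = 8169 kg/m³
  candidate V: σ_y = 324.7 MPa, ρ = 4508 kg/m³
  candidate L: σ_y = 327.5 MPa, ρ = 7845 kg/m³
  candidate X: M = 22.6×10⁻³
  candidate B: M = 13.8×10⁻³
  candidate Y: M = 11.6×10⁻³
  candidate V: M = 10.5×10⁻³
  candidate L: M = 6.06×10⁻³
  candidate G: M = 5.69×10⁻³
Highest index: candidate X.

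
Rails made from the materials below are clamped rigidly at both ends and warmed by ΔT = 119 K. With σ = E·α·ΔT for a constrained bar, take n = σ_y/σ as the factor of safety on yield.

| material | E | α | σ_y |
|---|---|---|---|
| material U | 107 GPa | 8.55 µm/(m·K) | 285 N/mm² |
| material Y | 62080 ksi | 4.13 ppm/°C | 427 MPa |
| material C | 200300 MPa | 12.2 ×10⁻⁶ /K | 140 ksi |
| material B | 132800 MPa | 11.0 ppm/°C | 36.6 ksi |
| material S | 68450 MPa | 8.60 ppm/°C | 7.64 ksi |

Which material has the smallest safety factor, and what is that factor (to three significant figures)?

Per material, after unit conversion:
  material U: E = 107.0, α = 8.55, σ_y = 285.0 → σ = 109 MPa, n = 2.62
  material Y: E = 428.0, α = 4.13, σ_y = 427.0 → σ = 210 MPa, n = 2.03
  material C: E = 200.3, α = 12.2, σ_y = 965.3 → σ = 291 MPa, n = 3.32
  material B: E = 132.8, α = 11.0, σ_y = 252.3 → σ = 174 MPa, n = 1.45
  material S: E = 68.45, α = 8.60, σ_y = 52.68 → σ = 70.1 MPa, n = 0.752
Material S has the lowest safety factor, n = 0.752.

material S, n = 0.752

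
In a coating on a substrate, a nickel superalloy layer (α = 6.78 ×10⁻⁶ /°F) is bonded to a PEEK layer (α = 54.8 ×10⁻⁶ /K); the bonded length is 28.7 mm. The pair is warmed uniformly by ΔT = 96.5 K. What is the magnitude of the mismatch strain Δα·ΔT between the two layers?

nickel superalloy: α = 6.78×10⁻⁶/°F × 9/5 = 12.2×10⁻⁶/K.
Δα = |12.2 − 54.8|×10⁻⁶/K = 42.6×10⁻⁶/K.
Mismatch strain = Δα·ΔT = 42.6×10⁻⁶ × 96.5 = 4.11×10⁻³.

4.11×10⁻³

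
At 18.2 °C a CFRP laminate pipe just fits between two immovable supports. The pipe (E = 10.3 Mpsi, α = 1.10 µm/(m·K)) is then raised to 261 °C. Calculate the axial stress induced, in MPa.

E = 10.3 Mpsi = 71.02 GPa.
ΔT = 242.8 K. Constrained thermal stress σ = E·α·ΔT = 71.02×10³ MPa × 1.10×10⁻⁶ × 242.8 = 19.0 MPa (compressive).

19.0 MPa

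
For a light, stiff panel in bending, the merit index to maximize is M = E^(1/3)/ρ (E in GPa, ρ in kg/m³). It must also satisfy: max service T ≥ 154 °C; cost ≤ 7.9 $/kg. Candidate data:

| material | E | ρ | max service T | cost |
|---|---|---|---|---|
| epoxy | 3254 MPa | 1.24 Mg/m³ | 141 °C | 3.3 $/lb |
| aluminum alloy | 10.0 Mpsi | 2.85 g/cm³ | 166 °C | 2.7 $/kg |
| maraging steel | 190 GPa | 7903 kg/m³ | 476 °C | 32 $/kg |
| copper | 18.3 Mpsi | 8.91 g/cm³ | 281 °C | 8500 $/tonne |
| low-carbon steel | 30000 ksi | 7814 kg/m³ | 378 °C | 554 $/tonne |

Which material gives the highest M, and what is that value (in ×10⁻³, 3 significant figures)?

Screen on constraints: max service T ≥ 154 °C; cost ≤ 7.9 $/kg. Survivors: aluminum alloy, low-carbon steel.
Convert each candidate to consistent units, then evaluate M:
  aluminum alloy: E = 68.95 GPa, ρ = 2850 kg/m³
  low-carbon steel: E = 206.8 GPa, ρ = 7814 kg/m³
  aluminum alloy: M = 1.44×10⁻³
  low-carbon steel: M = 0.757×10⁻³
The maximum is for aluminum alloy.

aluminum alloy, M = 1.44×10⁻³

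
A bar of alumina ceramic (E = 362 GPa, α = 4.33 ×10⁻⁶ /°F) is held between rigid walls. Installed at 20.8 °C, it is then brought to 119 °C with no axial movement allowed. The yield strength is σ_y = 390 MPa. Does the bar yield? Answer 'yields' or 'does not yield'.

does not yield

α = 4.33×10⁻⁶/°F × 9/5 = 7.79×10⁻⁶/K.
ΔT = 98.20 K. Constrained thermal stress σ = E·α·ΔT = 362.0×10³ MPa × 7.79×10⁻⁶ × 98.20 = 277 MPa (compressive).
Compare to σ_y = 390 MPa: σ < σ_y, so it does not yield.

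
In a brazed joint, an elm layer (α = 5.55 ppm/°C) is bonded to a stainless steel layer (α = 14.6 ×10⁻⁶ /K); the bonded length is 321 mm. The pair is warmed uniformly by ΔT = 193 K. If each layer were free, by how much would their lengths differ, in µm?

561 µm

Δα = |5.55 − 14.6|×10⁻⁶/K = 9.05×10⁻⁶/K.
ΔL_mismatch = Δα·L·ΔT = 9.05×10⁻⁶ × 321.0 mm × 193.0 K = 561 µm.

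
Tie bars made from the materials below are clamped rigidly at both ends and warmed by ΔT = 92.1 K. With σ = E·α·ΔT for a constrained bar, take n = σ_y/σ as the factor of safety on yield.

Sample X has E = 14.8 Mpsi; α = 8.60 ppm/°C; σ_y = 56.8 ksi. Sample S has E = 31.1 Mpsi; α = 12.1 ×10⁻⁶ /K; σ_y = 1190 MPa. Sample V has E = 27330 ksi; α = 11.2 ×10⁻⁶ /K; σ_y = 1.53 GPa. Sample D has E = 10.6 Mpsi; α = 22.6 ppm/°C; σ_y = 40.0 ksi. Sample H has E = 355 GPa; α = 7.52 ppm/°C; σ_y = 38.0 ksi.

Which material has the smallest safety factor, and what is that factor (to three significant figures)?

sample H, n = 1.07

With everything in SI (GPa, ×10⁻⁶/K, MPa):
  sample X: E = 102.0, α = 8.60, σ_y = 391.6 → σ = 80.8 MPa, n = 4.85
  sample S: E = 214.4, α = 12.1, σ_y = 1190 → σ = 239 MPa, n = 4.98
  sample V: E = 188.4, α = 11.2, σ_y = 1530 → σ = 194 MPa, n = 7.87
  sample D: E = 73.08, α = 22.6, σ_y = 275.8 → σ = 152 MPa, n = 1.81
  sample H: E = 355.0, α = 7.52, σ_y = 262.0 → σ = 246 MPa, n = 1.07
Smallest n: sample H with n = 1.07.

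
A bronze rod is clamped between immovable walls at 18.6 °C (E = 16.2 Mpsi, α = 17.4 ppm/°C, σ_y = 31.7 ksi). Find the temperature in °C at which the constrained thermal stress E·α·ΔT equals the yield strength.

E = 16.2 Mpsi = 111.7 GPa.
σ_y = 31.7 ksi = 218.6 MPa.
E·α·ΔT = 218.6 MPa ⇒ ΔT = 218.6 / (111.7×10³ × 17.4×10⁻⁶) = 112.5 K.
T = 18.6 + 112.5 = 131.1 °C.

131 °C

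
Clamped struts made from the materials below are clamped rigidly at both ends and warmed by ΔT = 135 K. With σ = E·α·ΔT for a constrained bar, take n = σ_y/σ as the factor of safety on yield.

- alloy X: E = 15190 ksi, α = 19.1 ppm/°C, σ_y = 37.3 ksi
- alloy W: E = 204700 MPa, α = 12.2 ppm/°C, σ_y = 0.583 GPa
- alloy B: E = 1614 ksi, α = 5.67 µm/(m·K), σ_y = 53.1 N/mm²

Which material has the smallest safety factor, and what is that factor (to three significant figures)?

alloy X, n = 0.952

Per material, after unit conversion:
  alloy X: E = 104.7, α = 19.1, σ_y = 257.2 → σ = 270 MPa, n = 0.952
  alloy W: E = 204.7, α = 12.2, σ_y = 583.0 → σ = 337 MPa, n = 1.73
  alloy B: E = 11.13, α = 5.67, σ_y = 53.10 → σ = 8.52 MPa, n = 6.23
Alloy X has the lowest safety factor, n = 0.952.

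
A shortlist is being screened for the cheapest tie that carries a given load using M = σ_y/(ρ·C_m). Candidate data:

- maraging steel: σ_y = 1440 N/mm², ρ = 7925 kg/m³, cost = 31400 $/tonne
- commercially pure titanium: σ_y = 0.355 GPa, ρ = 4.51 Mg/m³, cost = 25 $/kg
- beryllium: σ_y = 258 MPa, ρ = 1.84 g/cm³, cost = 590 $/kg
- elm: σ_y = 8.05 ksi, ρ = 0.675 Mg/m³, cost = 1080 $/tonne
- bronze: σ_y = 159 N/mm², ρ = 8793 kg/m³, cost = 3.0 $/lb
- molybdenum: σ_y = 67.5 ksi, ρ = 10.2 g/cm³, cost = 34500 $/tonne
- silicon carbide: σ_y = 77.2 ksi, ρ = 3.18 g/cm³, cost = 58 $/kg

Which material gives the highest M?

elm

In SI units:
  maraging steel: σ_y = 1440 MPa, ρ = 7925 kg/m³, cost = 31.40 $/kg
  commercially pure titanium: σ_y = 355.0 MPa, ρ = 4510 kg/m³, cost = 25.00 $/kg
  beryllium: σ_y = 258.0 MPa, ρ = 1840 kg/m³, cost = 590.0 $/kg
  elm: σ_y = 55.50 MPa, ρ = 675.0 kg/m³, cost = 1.080 $/kg
  bronze: σ_y = 159.0 MPa, ρ = 8793 kg/m³, cost = 6.614 $/kg
  molybdenum: σ_y = 465.4 MPa, ρ = 10200 kg/m³, cost = 34.50 $/kg
  silicon carbide: σ_y = 532.3 MPa, ρ = 3180 kg/m³, cost = 58.00 $/kg
  elm: M = 76.1 kN·m per $
  maraging steel: M = 5.79 kN·m per $
  commercially pure titanium: M = 3.15 kN·m per $
  silicon carbide: M = 2.89 kN·m per $
  bronze: M = 2.73 kN·m per $
  molybdenum: M = 1.32 kN·m per $
  beryllium: M = 0.238 kN·m per $
Elm ranks first.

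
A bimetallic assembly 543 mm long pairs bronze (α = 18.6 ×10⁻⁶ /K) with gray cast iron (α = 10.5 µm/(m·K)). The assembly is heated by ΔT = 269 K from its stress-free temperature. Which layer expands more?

α(bronze) = 18.6×10⁻⁶/K vs α(gray cast iron) = 10.5×10⁻⁶/K.
Higher α expands more for the same ΔT: bronze.

bronze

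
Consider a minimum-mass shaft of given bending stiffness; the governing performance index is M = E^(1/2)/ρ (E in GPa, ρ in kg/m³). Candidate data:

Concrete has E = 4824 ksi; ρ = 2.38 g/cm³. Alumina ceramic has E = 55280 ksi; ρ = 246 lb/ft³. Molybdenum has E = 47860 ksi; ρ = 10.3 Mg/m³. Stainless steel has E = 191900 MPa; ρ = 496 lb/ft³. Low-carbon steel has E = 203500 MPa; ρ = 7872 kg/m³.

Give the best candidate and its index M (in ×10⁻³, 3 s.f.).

After converting to SI:
  concrete: E = 33.26 GPa, ρ = 2380 kg/m³
  alumina ceramic: E = 381.1 GPa, ρ = 3941 kg/m³
  molybdenum: E = 330.0 GPa, ρ = 10300 kg/m³
  stainless steel: E = 191.9 GPa, ρ = 7945 kg/m³
  low-carbon steel: E = 203.5 GPa, ρ = 7872 kg/m³
  alumina ceramic: M = 4.95×10⁻³
  concrete: M = 2.42×10⁻³
  low-carbon steel: M = 1.81×10⁻³
  molybdenum: M = 1.76×10⁻³
  stainless steel: M = 1.74×10⁻³
The maximum is for alumina ceramic.

alumina ceramic, M = 4.95×10⁻³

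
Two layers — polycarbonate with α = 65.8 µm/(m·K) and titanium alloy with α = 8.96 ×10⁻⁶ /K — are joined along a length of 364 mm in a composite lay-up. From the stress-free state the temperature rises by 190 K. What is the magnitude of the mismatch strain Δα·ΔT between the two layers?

Δα = |65.8 − 8.96|×10⁻⁶/K = 56.8×10⁻⁶/K.
Mismatch strain = Δα·ΔT = 56.8×10⁻⁶ × 190.0 = 0.0108.

0.0108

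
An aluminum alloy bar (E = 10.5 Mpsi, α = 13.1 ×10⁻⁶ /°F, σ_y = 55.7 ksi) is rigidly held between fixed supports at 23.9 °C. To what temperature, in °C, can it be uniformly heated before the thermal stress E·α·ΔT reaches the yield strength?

E = 10.5 Mpsi = 72.39 GPa.
α = 13.1×10⁻⁶/°F × 9/5 = 23.6×10⁻⁶/K.
σ_y = 55.7 ksi = 384.0 MPa.
E·α·ΔT = 384.0 MPa ⇒ ΔT = 384.0 / (72.39×10³ × 23.6×10⁻⁶) = 225.0 K.
T = 23.9 + 225.0 = 248.9 °C.

249 °C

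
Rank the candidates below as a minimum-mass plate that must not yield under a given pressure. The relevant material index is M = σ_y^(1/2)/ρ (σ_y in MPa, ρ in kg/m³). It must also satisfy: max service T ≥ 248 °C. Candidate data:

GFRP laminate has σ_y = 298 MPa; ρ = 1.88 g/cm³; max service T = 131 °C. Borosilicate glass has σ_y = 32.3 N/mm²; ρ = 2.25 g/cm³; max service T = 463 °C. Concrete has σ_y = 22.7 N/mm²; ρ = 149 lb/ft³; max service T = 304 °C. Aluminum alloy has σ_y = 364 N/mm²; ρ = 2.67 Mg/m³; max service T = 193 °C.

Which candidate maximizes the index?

Screen on constraints: max service T ≥ 248 °C. Survivors: borosilicate glass, concrete.
In SI units:
  borosilicate glass: σ_y = 32.30 MPa, ρ = 2250 kg/m³
  concrete: σ_y = 22.70 MPa, ρ = 2387 kg/m³
  borosilicate glass: M = 2.53×10⁻³
  concrete: M = 2.00×10⁻³
The maximum is for borosilicate glass.

borosilicate glass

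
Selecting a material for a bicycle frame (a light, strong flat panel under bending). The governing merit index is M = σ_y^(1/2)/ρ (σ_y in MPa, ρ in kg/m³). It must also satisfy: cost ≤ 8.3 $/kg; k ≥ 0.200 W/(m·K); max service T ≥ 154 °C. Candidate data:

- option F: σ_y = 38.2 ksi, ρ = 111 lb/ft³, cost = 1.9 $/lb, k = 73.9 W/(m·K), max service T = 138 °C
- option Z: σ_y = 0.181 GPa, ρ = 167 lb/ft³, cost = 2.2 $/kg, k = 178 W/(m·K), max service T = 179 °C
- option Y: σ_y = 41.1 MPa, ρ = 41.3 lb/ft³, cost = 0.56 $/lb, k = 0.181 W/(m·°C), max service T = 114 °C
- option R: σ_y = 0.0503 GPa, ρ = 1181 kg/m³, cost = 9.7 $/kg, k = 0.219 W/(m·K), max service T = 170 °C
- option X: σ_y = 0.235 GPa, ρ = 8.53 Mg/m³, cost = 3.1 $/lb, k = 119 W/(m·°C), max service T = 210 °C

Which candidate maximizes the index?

option Z

Screen on constraints: cost ≤ 8.3 $/kg; k ≥ 0.200 W/(m·K); max service T ≥ 154 °C. Survivors: option Z, option X.
In SI units:
  option Z: σ_y = 181.0 MPa, ρ = 2675 kg/m³
  option X: σ_y = 235.0 MPa, ρ = 8530 kg/m³
  option Z: M = 5.03×10⁻³
  option X: M = 1.80×10⁻³
Option Z has the largest M.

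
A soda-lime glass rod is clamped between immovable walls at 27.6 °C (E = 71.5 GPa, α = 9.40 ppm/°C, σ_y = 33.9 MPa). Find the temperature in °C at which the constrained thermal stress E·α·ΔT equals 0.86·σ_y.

71.0 °C

E·α·ΔT = 29.15 MPa ⇒ ΔT = 29.15 / (71.50×10³ × 9.40×10⁻⁶) = 43.38 K.
T = 27.6 + 43.38 = 70.98 °C.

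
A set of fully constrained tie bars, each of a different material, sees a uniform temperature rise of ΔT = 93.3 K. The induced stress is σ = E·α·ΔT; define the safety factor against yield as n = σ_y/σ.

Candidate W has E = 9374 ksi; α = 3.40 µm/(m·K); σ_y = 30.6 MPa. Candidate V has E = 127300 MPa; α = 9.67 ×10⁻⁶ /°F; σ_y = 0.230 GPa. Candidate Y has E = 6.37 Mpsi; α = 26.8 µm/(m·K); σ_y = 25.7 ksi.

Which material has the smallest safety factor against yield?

candidate V

In consistent units (E in GPa, α in ×10⁻⁶/K, σ_y in MPa):
  candidate W: E = 64.63, α = 3.40, σ_y = 30.60 → σ = 20.5 MPa, n = 1.49
  candidate V: E = 127.3, α = 17.4, σ_y = 230.0 → σ = 207 MPa, n = 1.11
  candidate Y: E = 43.92, α = 26.8, σ_y = 177.2 → σ = 110 MPa, n = 1.61
The minimum is candidate V at n = 1.11.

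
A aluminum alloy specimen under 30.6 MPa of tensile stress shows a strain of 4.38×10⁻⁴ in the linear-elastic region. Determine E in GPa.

E = σ/ε = 30.6 MPa / 4.38×10⁻⁴ = 69860 MPa = 69.9 GPa.

69.9 GPa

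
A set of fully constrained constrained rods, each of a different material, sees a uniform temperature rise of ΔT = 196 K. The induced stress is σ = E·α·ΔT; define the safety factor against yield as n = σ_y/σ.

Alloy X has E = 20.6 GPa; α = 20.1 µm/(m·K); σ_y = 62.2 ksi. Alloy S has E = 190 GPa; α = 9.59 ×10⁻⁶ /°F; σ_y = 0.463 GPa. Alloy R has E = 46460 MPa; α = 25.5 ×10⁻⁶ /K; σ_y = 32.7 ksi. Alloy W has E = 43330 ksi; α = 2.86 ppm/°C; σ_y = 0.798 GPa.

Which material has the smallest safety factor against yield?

alloy S

In consistent units (E in GPa, α in ×10⁻⁶/K, σ_y in MPa):
  alloy X: E = 20.60, α = 20.1, σ_y = 428.9 → σ = 81.2 MPa, n = 5.28
  alloy S: E = 190.0, α = 17.3, σ_y = 463.0 → σ = 643 MPa, n = 0.720
  alloy R: E = 46.46, α = 25.5, σ_y = 225.5 → σ = 232 MPa, n = 0.971
  alloy W: E = 298.7, α = 2.86, σ_y = 798.0 → σ = 167 MPa, n = 4.77
Alloy S has the lowest safety factor, n = 0.720.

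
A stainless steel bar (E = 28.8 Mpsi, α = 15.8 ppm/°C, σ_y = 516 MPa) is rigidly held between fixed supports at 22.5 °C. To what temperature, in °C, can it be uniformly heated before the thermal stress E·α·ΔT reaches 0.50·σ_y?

E = 28.8 Mpsi = 198.6 GPa.
E·α·ΔT = 258.0 MPa ⇒ ΔT = 258.0 / (198.6×10³ × 15.8×10⁻⁶) = 82.23 K.
T = 22.5 + 82.23 = 104.7 °C.

105 °C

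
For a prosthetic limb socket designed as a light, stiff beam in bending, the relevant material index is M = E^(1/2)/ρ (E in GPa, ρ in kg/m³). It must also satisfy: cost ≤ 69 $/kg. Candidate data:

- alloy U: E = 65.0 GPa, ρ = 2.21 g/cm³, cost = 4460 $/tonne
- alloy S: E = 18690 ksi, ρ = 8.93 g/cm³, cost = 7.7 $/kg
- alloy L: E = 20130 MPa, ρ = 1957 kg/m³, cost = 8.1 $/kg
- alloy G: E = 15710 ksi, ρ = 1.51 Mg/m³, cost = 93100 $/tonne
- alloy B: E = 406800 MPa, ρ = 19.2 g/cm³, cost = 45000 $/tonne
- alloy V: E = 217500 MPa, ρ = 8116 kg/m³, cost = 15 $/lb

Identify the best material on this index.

alloy U

Screen on constraints: cost ≤ 69 $/kg. Survivors: alloy U, alloy S, alloy L, alloy B, alloy V.
Convert each candidate to consistent units, then evaluate M:
  alloy U: E = 65.00 GPa, ρ = 2210 kg/m³
  alloy S: E = 128.9 GPa, ρ = 8930 kg/m³
  alloy L: E = 20.13 GPa, ρ = 1957 kg/m³
  alloy B: E = 406.8 GPa, ρ = 19200 kg/m³
  alloy V: E = 217.5 GPa, ρ = 8116 kg/m³
  alloy U: M = 3.65×10⁻³
  alloy L: M = 2.29×10⁻³
  alloy V: M = 1.82×10⁻³
  alloy S: M = 1.27×10⁻³
  alloy B: M = 1.05×10⁻³
Alloy U has the largest M.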